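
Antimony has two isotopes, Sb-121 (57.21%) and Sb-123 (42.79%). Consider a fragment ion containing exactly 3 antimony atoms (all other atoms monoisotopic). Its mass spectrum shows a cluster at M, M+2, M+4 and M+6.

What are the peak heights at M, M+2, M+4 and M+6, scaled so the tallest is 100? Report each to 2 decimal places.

Each Sb atom is independently Sb-121 (p = 0.5721) or Sb-123 (q = 0.4279); the cluster is the binomial expansion (p + q)^3.
P(M) = 0.5721^3 = 0.187247
P(M+2) = 3 × 0.5721^2 × 0.4279^1 = 0.420153
P(M+4) = 3 × 0.5721^1 × 0.4279^2 = 0.314252
P(M+6) = 0.4279^3 = 0.078348
The M+2 peak is largest (0.420153); scaling to 100 gives 44.57 : 100.00 : 74.79 : 18.65.

44.57 : 100.00 : 74.79 : 18.65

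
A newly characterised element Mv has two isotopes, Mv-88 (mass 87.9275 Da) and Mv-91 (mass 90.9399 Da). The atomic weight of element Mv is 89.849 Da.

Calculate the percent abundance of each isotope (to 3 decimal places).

Mv-88: 36.214%, Mv-91: 63.786%

Writing the weighted mean with unknown fraction x of Mv-88:
87.9275·x + 90.9399·(1 − x) = 89.849
(87.9275 − 90.9399)·x = 89.849 − 90.9399
x = -1.0909 / -3.0124 = 0.36214 → 36.214% Mv-88, 63.786% Mv-91.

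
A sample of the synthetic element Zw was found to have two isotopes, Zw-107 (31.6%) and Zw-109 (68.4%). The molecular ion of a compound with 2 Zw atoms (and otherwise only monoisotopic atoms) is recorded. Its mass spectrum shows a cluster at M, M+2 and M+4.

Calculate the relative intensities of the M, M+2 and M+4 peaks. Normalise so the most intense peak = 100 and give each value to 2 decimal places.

21.34 : 92.40 : 100.00

Each Zw atom is independently Zw-107 (p = 0.316) or Zw-109 (q = 0.684); the cluster is the binomial expansion (p + q)^2.
P(M) = 0.316^2 = 0.099856
P(M+2) = 2 × 0.316^1 × 0.684^1 = 0.432288
P(M+4) = 0.684^2 = 0.467856
The M+4 peak is largest (0.467856); scaling to 100 gives 21.34 : 92.40 : 100.00.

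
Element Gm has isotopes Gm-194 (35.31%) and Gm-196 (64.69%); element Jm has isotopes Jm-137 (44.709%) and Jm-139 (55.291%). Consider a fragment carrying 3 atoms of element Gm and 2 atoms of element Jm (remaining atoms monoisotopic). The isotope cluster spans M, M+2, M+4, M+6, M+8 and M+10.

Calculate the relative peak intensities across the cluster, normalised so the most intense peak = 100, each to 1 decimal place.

Element Gm pattern (n=3): 0.04402437 : 0.24196572 : 0.44329545 : 0.27071446
Element Jm pattern (n=2): 0.19988947 : 0.49440106 : 0.30570947
Convolve the two distributions (both contribute in 2-u steps):
  M: 0.04402437×0.19988947 = 0.008800
  M+2: 0.04402437×0.49440106 + 0.24196572×0.19988947 = 0.070132
  M+4: 0.04402437×0.30570947 + 0.24196572×0.49440106 + 0.44329545×0.19988947 = 0.221697
  M+6: 0.24196572×0.30570947 + 0.44329545×0.49440106 + 0.27071446×0.19988947 = 0.347250
  M+8: 0.44329545×0.30570947 + 0.27071446×0.49440106 = 0.269361
  M+10: 0.27071446×0.30570947 = 0.082760
Scale to base peak (0.347250) = 100: 2.5 : 20.2 : 63.8 : 100.0 : 77.6 : 23.8

2.5 : 20.2 : 63.8 : 100.0 : 77.6 : 23.8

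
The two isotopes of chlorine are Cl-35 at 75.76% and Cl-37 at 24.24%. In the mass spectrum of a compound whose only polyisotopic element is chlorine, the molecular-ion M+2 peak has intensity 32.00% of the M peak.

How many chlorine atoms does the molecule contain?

The M+2/M ratio from n Cl atoms is n · q/p = n · 0.2424/0.7576.
n = 0.3200 × 0.7576/0.2424 = 1.00 ≈ 1

1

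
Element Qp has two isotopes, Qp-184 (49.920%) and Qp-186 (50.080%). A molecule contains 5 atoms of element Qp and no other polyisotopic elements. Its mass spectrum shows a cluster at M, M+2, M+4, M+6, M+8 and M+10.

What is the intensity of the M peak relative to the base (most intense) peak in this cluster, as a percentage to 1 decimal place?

(0.49920 + 0.50080)^5 gives M 0.0310, M+2 0.1555, M+4 0.3120, M+6 0.3130, M+8 0.1570, M+10 0.0315; the largest is M+6.
P(M+6) = C(5,3) × 0.49920^2 × 0.50080^3 = 10 × 0.24920064 × 0.12560096 = 0.312998 (base)
P(M) = C(5,0) × 0.49920^5 × 0.50080^0 = 1 × 0.0310008 × 1.0000 = 0.031001
Relative intensity = 0.031001 / 0.312998 × 100 = 9.9

9.9%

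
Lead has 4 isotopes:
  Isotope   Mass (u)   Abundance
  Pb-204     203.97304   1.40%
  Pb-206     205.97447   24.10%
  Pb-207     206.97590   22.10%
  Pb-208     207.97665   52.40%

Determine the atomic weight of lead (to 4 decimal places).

207.2169 u

The abundance-weighted mean is 0.0140 × 203.97304 + 0.2410 × 205.97447 + 0.2210 × 206.97590 + 0.5240 × 207.97665
= 2.855623 + 49.639847 + 45.741674 + 108.979765 = 207.216909 u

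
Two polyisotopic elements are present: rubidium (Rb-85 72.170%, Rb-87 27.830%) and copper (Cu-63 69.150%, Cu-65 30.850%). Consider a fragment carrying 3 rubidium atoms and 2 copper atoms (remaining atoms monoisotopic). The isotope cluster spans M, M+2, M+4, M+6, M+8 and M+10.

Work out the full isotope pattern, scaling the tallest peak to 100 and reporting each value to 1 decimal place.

48.8 : 100.0 : 81.9 : 33.5 : 6.8 : 0.6

Rubidium pattern (n=3): 0.37589809 : 0.43485841 : 0.16768892 : 0.02155458
Copper pattern (n=2): 0.47817225 : 0.4266555 : 0.09517225
Convolve the two distributions (both contribute in 2-u steps):
  M: 0.37589809×0.47817225 = 0.179744
  M+2: 0.37589809×0.4266555 + 0.43485841×0.47817225 = 0.368316
  M+4: 0.37589809×0.09517225 + 0.43485841×0.4266555 + 0.16768892×0.47817225 = 0.301494
  M+6: 0.43485841×0.09517225 + 0.16768892×0.4266555 + 0.02155458×0.47817225 = 0.123239
  M+8: 0.16768892×0.09517225 + 0.02155458×0.4266555 = 0.025156
  M+10: 0.02155458×0.09517225 = 0.002051
Scale to base peak (0.368316) = 100: 48.8 : 100.0 : 81.9 : 33.5 : 6.8 : 0.6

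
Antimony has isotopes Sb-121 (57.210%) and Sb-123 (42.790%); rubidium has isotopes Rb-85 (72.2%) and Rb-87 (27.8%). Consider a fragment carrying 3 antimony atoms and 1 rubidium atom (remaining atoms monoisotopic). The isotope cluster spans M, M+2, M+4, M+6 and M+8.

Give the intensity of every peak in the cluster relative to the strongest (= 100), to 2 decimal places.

38.04 : 100.00 : 96.70 : 40.50 : 6.13

Antimony pattern (n=3): 0.18724742 : 0.42015297 : 0.3142518 : 0.07834781
Rubidium pattern (n=1): 0.7220 : 0.2780
Convolve the two distributions (both contribute in 2-u steps):
  M: 0.18724742×0.7220 = 0.135193
  M+2: 0.18724742×0.2780 + 0.42015297×0.7220 = 0.355405
  M+4: 0.42015297×0.2780 + 0.3142518×0.7220 = 0.343692
  M+6: 0.3142518×0.2780 + 0.07834781×0.7220 = 0.143929
  M+8: 0.07834781×0.2780 = 0.021781
Scale to base peak (0.355405) = 100: 38.04 : 100.00 : 96.70 : 40.50 : 6.13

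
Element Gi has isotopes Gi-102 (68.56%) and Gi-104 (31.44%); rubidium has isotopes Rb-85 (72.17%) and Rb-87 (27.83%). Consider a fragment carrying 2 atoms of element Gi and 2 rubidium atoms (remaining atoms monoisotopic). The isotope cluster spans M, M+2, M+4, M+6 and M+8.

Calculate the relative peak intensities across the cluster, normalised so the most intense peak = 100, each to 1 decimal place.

59.2 : 100.0 : 63.2 : 17.7 : 1.9

Element Gi pattern (n=2): 0.47004736 : 0.43110528 : 0.09884736
Rubidium pattern (n=2): 0.52085089 : 0.40169822 : 0.07745089
Convolve the two distributions (both contribute in 2-u steps):
  M: 0.47004736×0.52085089 = 0.244825
  M+2: 0.47004736×0.40169822 + 0.43110528×0.52085089 = 0.413359
  M+4: 0.47004736×0.07745089 + 0.43110528×0.40169822 + 0.09884736×0.52085089 = 0.261065
  M+6: 0.43110528×0.07745089 + 0.09884736×0.40169822 = 0.073096
  M+8: 0.09884736×0.07745089 = 0.007656
Scale to base peak (0.413359) = 100: 59.2 : 100.0 : 63.2 : 17.7 : 1.9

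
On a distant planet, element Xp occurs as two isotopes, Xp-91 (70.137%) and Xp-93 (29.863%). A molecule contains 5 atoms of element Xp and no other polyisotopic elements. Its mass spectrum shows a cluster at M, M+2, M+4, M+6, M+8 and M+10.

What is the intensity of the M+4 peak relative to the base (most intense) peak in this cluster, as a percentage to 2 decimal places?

Binomial terms of (0.70137 + 0.29863)^5: M 0.1697, M+2 0.3613, M+4 0.3077, M+6 0.1310, M+8 0.0279, M+10 0.0024 → M+2 is the base peak.
P(M+2) = C(5,1) × 0.70137^4 × 0.29863^1 = 5 × 0.24198517 × 0.29863 = 0.361320 (base)
P(M+4) = C(5,2) × 0.70137^3 × 0.29863^2 = 10 × 0.34501784 × 0.08917988 = 0.307686
Relative intensity = 0.307686 / 0.361320 × 100 = 85.16

85.16%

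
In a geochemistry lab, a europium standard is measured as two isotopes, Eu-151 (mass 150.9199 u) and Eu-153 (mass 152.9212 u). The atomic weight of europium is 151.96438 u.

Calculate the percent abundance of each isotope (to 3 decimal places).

Eu-151: 47.810%, Eu-153: 52.190%

Let x be the fractional abundance of Eu-151; then Eu-153 has abundance 1 − x.
150.9199·x + 152.9212·(1 − x) = 151.96438
(150.9199 − 152.9212)·x = 151.96438 − 152.9212
x = -0.95682 / -2.0013 = 0.47810 → 47.810% Eu-151, 52.190% Eu-153.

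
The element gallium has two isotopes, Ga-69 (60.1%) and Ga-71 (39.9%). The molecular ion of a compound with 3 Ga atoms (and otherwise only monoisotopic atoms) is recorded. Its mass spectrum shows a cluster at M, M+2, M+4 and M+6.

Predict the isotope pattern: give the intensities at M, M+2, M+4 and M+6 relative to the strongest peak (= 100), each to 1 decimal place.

Each Ga atom is independently Ga-69 (p = 0.601) or Ga-71 (q = 0.399); the cluster is the binomial expansion (p + q)^3.
P(M) = 0.601^3 = 0.217082
P(M+2) = 3 × 0.601^2 × 0.399^1 = 0.432358
P(M+4) = 3 × 0.601^1 × 0.399^2 = 0.287039
P(M+6) = 0.399^3 = 0.063521
The M+2 peak is largest (0.432358); scaling to 100 gives 50.2 : 100.0 : 66.4 : 14.7.

50.2 : 100.0 : 66.4 : 14.7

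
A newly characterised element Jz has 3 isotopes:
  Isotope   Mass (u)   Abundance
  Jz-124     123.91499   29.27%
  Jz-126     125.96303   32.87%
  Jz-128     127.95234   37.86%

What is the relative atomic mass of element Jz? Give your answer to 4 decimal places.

126.1167 u

Weight each isotope mass by its fractional abundance: 0.2927 × 123.91499 + 0.3287 × 125.96303 + 0.3786 × 127.95234
= 36.269918 + 41.404048 + 48.442756 = 126.116722 u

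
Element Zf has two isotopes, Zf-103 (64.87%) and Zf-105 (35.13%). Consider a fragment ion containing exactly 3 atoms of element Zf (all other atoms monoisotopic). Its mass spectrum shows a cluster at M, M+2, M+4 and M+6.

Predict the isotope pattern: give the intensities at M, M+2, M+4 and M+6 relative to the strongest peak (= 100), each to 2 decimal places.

61.55 : 100.00 : 54.15 : 9.78

Expanding (0.6487 + 0.3513)^3:
P(M) = 0.6487^3 = 0.272981
P(M+2) = 3 × 0.6487^2 × 0.3513^1 = 0.443493
P(M+4) = 3 × 0.6487^1 × 0.3513^2 = 0.240171
P(M+6) = 0.3513^3 = 0.043355
The M+2 peak is largest (0.443493); scaling to 100 gives 61.55 : 100.00 : 54.15 : 9.78.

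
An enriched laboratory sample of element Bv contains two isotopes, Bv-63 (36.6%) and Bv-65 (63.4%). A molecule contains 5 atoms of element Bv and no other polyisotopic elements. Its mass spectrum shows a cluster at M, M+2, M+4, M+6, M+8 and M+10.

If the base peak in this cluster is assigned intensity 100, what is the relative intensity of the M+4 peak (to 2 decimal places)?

(0.366 + 0.634)^5 gives M 0.0066, M+2 0.0569, M+4 0.1971, M+6 0.3414, M+8 0.2957, M+10 0.1024; the largest is M+6.
P(M+6) = C(5,3) × 0.366^2 × 0.634^3 = 10 × 0.133956 × 0.2548401 = 0.341374 (base)
P(M+4) = C(5,2) × 0.366^3 × 0.634^2 = 10 × 0.0490279 × 0.401956 = 0.197071
Relative intensity = 0.197071 / 0.341374 × 100 = 57.73

57.73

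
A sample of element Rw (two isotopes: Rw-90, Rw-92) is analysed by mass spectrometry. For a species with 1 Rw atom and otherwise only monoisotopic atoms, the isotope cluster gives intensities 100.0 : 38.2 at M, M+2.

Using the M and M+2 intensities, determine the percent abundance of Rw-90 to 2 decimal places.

Let p = fractional abundance of Rw-90. I(M+2)/I(M) = [C(1,1)·p^0·(1−p)] / p^1 = 1·(1−p)/p = 38.2/100.0 = 0.3820
(1−p)/p = 0.3820/1 = 0.3820  ⇒  p = 1/(1 + 0.3820) = 0.7236
Rw-90: 72.36%, Rw-92: 27.64%.

72.36%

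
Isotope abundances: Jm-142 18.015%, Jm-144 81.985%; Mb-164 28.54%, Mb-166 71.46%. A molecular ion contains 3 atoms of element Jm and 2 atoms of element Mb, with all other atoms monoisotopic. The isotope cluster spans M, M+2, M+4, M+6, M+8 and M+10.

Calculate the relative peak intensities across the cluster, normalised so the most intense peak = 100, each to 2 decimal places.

Element Jm pattern (n=3): 0.00584659 : 0.07982229 : 0.36326564 : 0.55106548
Element Mb pattern (n=2): 0.08145316 : 0.40789368 : 0.51065316
Convolve the two distributions (both contribute in 2-u steps):
  M: 0.00584659×0.08145316 = 0.000476
  M+2: 0.00584659×0.40789368 + 0.07982229×0.08145316 = 0.008887
  M+4: 0.00584659×0.51065316 + 0.07982229×0.40789368 + 0.36326564×0.08145316 = 0.065134
  M+6: 0.07982229×0.51065316 + 0.36326564×0.40789368 + 0.55106548×0.08145316 = 0.233821
  M+8: 0.36326564×0.51065316 + 0.55106548×0.40789368 = 0.410279
  M+10: 0.55106548×0.51065316 = 0.281403
Scale to base peak (0.410279) = 100: 0.12 : 2.17 : 15.88 : 56.99 : 100.00 : 68.59

0.12 : 2.17 : 15.88 : 56.99 : 100.00 : 68.59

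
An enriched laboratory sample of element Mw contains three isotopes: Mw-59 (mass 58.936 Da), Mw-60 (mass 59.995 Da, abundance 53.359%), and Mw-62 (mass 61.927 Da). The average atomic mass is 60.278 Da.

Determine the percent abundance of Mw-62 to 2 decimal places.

25.98%

The remaining 46.641% is split between Mw-59 (fraction x) and Mw-62 (fraction 0.46641 − x).
Substituting: 58.936x + 61.927(0.46641 − x) = 28.26526795
(58.936 − 61.927)x = -0.61810412  ⇒  x = 0.20665, y = 0.25976
Mw-59: 20.67%, Mw-62: 25.98%.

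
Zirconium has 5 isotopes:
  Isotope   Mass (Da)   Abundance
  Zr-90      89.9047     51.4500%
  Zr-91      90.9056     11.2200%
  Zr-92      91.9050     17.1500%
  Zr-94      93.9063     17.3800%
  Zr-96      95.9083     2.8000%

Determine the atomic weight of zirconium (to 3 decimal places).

91.224 Da

The abundance-weighted mean is 0.514500 × 89.9047 + 0.112200 × 90.9056 + 0.171500 × 91.9050 + 0.173800 × 93.9063 + 0.028000 × 95.9083
= 46.25597 + 10.19961 + 15.76171 + 16.32091 + 2.68543 = 91.22363 Da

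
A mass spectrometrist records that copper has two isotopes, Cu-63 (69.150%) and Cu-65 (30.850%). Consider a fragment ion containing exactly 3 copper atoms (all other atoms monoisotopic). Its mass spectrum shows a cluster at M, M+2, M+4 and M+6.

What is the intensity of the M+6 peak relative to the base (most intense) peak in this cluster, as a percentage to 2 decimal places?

Term probabilities: M 0.3307, M+2 0.4425, M+4 0.1974, M+6 0.0294. Base peak = M+2.
P(M+2) = C(3,1) × 0.69150^2 × 0.30850^1 = 3 × 0.47817225 × 0.3085 = 0.442548 (base)
P(M+6) = C(3,3) × 0.69150^0 × 0.30850^3 = 1 × 1.0000 × 0.02936064 = 0.029361
Relative intensity = 0.029361 / 0.442548 × 100 = 6.63

6.63%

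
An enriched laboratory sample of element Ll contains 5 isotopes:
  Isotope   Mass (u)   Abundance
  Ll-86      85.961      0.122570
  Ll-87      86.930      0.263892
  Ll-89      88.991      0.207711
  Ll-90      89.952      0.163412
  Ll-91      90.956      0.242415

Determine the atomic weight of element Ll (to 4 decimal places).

88.7091 u

Average mass = Σ (abundance × isotope mass) = 0.122570 × 85.961 + 0.263892 × 86.930 + 0.207711 × 88.991 + 0.163412 × 89.952 + 0.242415 × 90.956
= 10.53624 + 22.94013 + 18.48441 + 14.69924 + 22.04910 = 88.70912 u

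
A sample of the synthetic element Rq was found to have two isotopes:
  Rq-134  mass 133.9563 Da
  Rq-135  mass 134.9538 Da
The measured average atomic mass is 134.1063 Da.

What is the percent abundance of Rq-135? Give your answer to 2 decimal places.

Writing the weighted mean with unknown fraction x of Rq-134:
133.9563·x + 134.9538·(1 − x) = 134.1063
(133.9563 − 134.9538)·x = 134.1063 − 134.9538
x = -0.8475 / -0.9975 = 0.84962 → 84.96% Rq-134, 15.04% Rq-135.

15.04%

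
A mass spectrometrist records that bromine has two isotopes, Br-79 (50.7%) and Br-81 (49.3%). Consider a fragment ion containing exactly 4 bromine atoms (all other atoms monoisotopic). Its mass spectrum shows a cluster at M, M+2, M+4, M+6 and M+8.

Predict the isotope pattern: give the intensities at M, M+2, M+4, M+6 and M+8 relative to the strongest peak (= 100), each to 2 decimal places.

17.63 : 68.56 : 100.00 : 64.83 : 15.76

The 4 Br atoms are independent, so intensities follow the terms of (0.507 + 0.493)^4.
P(M) = 0.507^4 = 0.066074
P(M+2) = 4 × 0.507^3 × 0.493^1 = 0.256999
P(M+4) = 6 × 0.507^2 × 0.493^2 = 0.374853
P(M+6) = 4 × 0.507^1 × 0.493^3 = 0.243001
P(M+8) = 0.493^4 = 0.059073
The M+4 peak is largest (0.374853); scaling to 100 gives 17.63 : 68.56 : 100.00 : 64.83 : 15.76.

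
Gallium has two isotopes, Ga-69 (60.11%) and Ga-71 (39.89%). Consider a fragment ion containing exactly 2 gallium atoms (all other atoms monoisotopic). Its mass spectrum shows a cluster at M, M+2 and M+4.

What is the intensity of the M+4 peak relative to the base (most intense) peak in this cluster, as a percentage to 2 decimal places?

33.18%

Binomial terms of (0.6011 + 0.3989)^2: M 0.3613, M+2 0.4796, M+4 0.1591 → M+2 is the base peak.
P(M+2) = C(2,1) × 0.6011^1 × 0.3989^1 = 2 × 0.6011 × 0.3989 = 0.479558 (base)
P(M+4) = C(2,2) × 0.6011^0 × 0.3989^2 = 1 × 1.0000 × 0.15912121 = 0.159121
Relative intensity = 0.159121 / 0.479558 × 100 = 33.18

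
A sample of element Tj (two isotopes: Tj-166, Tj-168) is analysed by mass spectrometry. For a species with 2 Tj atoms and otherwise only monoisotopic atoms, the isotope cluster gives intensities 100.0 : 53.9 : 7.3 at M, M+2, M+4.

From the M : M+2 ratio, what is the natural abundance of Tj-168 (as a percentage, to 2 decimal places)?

If p is the fraction of Tj that is Tj-166, then I(M+2)/I(M) = [C(2,1)·p^1·(1−p)] / p^2 = 2·(1−p)/p = 53.9/100.0 = 0.5390
(1−p)/p = 0.5390/2 = 0.2695  ⇒  p = 1/(1 + 0.2695) = 0.7877
Tj-166: 78.77%, Tj-168: 21.23%.

21.23%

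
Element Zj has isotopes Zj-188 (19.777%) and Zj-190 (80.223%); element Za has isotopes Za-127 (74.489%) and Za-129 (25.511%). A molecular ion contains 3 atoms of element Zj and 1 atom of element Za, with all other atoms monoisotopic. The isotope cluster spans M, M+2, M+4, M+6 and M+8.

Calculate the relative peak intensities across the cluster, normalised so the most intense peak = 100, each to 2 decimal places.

1.20 : 14.96 : 63.99 : 100.00 : 27.33

Element Zj pattern (n=3): 0.00773537 : 0.0941328 : 0.38183828 : 0.51629355
Element Za pattern (n=1): 0.74489 : 0.25511
Convolve the two distributions (both contribute in 2-u steps):
  M: 0.00773537×0.74489 = 0.005762
  M+2: 0.00773537×0.25511 + 0.0941328×0.74489 = 0.072092
  M+4: 0.0941328×0.25511 + 0.38183828×0.74489 = 0.308442
  M+6: 0.38183828×0.25511 + 0.51629355×0.74489 = 0.481993
  M+8: 0.51629355×0.25511 = 0.131712
Scale to base peak (0.481993) = 100: 1.20 : 14.96 : 63.99 : 100.00 : 27.33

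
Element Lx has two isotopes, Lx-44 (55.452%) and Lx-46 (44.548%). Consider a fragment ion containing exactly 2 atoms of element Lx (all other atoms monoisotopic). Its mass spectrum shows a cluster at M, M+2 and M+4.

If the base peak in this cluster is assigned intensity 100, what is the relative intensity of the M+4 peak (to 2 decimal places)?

(0.55452 + 0.44548)^2 gives M 0.3075, M+2 0.4941, M+4 0.1985; the largest is M+2.
P(M+2) = C(2,1) × 0.55452^1 × 0.44548^1 = 2 × 0.55452 × 0.44548 = 0.494055 (base)
P(M+4) = C(2,2) × 0.55452^0 × 0.44548^2 = 1 × 1.0000 × 0.19845243 = 0.198452
Relative intensity = 0.198452 / 0.494055 × 100 = 40.17

40.17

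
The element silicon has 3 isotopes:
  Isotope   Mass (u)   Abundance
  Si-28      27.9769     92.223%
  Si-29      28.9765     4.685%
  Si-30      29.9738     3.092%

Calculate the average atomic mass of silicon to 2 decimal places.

28.09 u

The abundance-weighted mean is 0.92223 × 27.9769 + 0.04685 × 28.9765 + 0.03092 × 29.9738
= 25.80114 + 1.35755 + 0.92679 = 28.08548 u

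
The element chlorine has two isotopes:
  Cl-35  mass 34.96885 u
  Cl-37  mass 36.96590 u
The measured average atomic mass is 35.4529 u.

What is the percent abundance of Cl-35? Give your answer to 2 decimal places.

With x = fraction of Cl-35 (so Cl-37 is 1 − x):
34.96885·x + 36.96590·(1 − x) = 35.4529
(34.96885 − 36.96590)·x = 35.4529 − 36.96590
x = -1.51300 / -1.99705 = 0.75762 → 75.76% Cl-35, 24.24% Cl-37.

75.76%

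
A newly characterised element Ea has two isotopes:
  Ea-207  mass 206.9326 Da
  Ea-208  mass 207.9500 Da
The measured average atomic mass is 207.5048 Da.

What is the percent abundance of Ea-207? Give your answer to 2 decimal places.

With x = fraction of Ea-207 (so Ea-208 is 1 − x):
206.9326·x + 207.9500·(1 − x) = 207.5048
(206.9326 − 207.9500)·x = 207.5048 − 207.9500
x = -0.4452 / -1.0174 = 0.43759 → 43.76% Ea-207, 56.24% Ea-208.

43.76%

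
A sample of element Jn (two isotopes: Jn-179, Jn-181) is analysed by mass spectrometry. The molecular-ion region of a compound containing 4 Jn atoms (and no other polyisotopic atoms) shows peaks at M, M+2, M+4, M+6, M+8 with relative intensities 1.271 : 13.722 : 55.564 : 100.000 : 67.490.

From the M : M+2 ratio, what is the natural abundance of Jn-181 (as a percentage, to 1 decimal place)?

Write p for the Jn-179 fraction. I(M+2)/I(M) = [C(4,1)·p^3·(1−p)] / p^4 = 4·(1−p)/p = 13.722/1.271 = 10.7962
(1−p)/p = 10.7962/4 = 2.6991  ⇒  p = 1/(1 + 2.6991) = 0.2703
Jn-179: 27.0%, Jn-181: 73.0%.

73.0%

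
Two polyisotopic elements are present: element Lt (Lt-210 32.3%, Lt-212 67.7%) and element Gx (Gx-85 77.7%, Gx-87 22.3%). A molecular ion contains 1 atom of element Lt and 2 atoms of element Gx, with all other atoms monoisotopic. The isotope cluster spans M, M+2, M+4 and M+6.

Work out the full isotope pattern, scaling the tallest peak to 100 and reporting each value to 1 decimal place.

37.5 : 100.0 : 48.1 : 6.5

Element Lt pattern (n=1): 0.3230 : 0.6770
Element Gx pattern (n=2): 0.603729 : 0.346542 : 0.049729
Convolve the two distributions (both contribute in 2-u steps):
  M: 0.3230×0.603729 = 0.195004
  M+2: 0.3230×0.346542 + 0.6770×0.603729 = 0.520658
  M+4: 0.3230×0.049729 + 0.6770×0.346542 = 0.250671
  M+6: 0.6770×0.049729 = 0.033667
Scale to base peak (0.520658) = 100: 37.5 : 100.0 : 48.1 : 6.5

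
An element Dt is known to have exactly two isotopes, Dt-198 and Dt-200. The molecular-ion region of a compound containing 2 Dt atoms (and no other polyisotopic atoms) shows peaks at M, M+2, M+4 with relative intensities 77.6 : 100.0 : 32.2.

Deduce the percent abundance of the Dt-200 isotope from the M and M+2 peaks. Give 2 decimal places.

If p is the fraction of Dt that is Dt-198, then I(M+2)/I(M) = [C(2,1)·p^1·(1−p)] / p^2 = 2·(1−p)/p = 100.0/77.6 = 1.2887
(1−p)/p = 1.2887/2 = 0.6443  ⇒  p = 1/(1 + 0.6443) = 0.6082
Dt-198: 60.82%, Dt-200: 39.18%.

39.18%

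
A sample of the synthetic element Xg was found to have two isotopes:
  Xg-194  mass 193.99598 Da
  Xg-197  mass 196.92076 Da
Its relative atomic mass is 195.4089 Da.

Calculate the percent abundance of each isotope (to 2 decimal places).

Xg-194: 51.69%, Xg-197: 48.31%

With x = fraction of Xg-194 (so Xg-197 is 1 − x):
193.99598·x + 196.92076·(1 − x) = 195.4089
(193.99598 − 196.92076)·x = 195.4089 − 196.92076
x = -1.51186 / -2.92478 = 0.51691 → 51.69% Xg-194, 48.31% Xg-197.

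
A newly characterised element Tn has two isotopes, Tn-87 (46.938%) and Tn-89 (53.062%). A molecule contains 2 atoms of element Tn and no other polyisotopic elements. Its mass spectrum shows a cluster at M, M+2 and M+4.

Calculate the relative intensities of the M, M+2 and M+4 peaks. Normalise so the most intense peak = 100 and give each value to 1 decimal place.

Each Tn atom is independently Tn-87 (p = 0.46938) or Tn-89 (q = 0.53062); the cluster is the binomial expansion (p + q)^2.
P(M) = 0.46938^2 = 0.220318
P(M+2) = 2 × 0.46938^1 × 0.53062^1 = 0.498125
P(M+4) = 0.53062^2 = 0.281558
The M+2 peak is largest (0.498125); scaling to 100 gives 44.2 : 100.0 : 56.5.

44.2 : 100.0 : 56.5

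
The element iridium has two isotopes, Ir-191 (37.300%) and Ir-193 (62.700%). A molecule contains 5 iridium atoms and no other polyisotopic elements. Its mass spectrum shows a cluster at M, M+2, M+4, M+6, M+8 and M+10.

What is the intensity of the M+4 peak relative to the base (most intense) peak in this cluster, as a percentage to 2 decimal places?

Binomial terms of (0.37300 + 0.62700)^5: M 0.0072, M+2 0.0607, M+4 0.2040, M+6 0.3429, M+8 0.2882, M+10 0.0969 → M+6 is the base peak.
P(M+6) = C(5,3) × 0.37300^2 × 0.62700^3 = 10 × 0.139129 × 0.24649188 = 0.342942 (base)
P(M+4) = C(5,2) × 0.37300^3 × 0.62700^2 = 10 × 0.05189512 × 0.393129 = 0.204015
Relative intensity = 0.204015 / 0.342942 × 100 = 59.49

59.49%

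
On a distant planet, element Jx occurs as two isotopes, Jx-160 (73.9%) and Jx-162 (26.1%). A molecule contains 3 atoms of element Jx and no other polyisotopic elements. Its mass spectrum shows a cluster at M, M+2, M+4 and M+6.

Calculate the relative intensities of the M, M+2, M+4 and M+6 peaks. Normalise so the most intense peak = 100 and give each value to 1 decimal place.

Each Jx atom is independently Jx-160 (p = 0.739) or Jx-162 (q = 0.261); the cluster is the binomial expansion (p + q)^3.
P(M) = 0.739^3 = 0.403583
P(M+2) = 3 × 0.739^2 × 0.261^1 = 0.427613
P(M+4) = 3 × 0.739^1 × 0.261^2 = 0.151024
P(M+6) = 0.261^3 = 0.017780
The M+2 peak is largest (0.427613); scaling to 100 gives 94.4 : 100.0 : 35.3 : 4.2.

94.4 : 100.0 : 35.3 : 4.2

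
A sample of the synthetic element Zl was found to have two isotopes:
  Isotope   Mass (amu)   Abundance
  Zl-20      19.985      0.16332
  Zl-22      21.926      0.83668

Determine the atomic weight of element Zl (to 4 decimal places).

The abundance-weighted mean is 0.16332 × 19.985 + 0.83668 × 21.926
= 3.26395 + 18.34505 = 21.60900 amu

21.6090 amu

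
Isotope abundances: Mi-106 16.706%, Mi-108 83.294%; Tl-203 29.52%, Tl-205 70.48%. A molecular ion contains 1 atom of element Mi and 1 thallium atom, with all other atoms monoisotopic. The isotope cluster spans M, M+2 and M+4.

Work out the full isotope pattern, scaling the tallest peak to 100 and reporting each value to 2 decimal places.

8.40 : 61.94 : 100.00

Element Mi pattern (n=1): 0.16706 : 0.83294
Thallium pattern (n=1): 0.2952 : 0.7048
Convolve the two distributions (both contribute in 2-u steps):
  M: 0.16706×0.2952 = 0.049316
  M+2: 0.16706×0.7048 + 0.83294×0.2952 = 0.363628
  M+4: 0.83294×0.7048 = 0.587056
Scale to base peak (0.587056) = 100: 8.40 : 61.94 : 100.00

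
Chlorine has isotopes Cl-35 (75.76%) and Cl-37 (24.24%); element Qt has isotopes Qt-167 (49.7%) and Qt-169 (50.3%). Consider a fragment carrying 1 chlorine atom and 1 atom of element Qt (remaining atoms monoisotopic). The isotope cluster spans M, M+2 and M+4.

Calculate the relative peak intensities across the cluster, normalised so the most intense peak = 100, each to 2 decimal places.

Chlorine pattern (n=1): 0.7576 : 0.2424
Element Qt pattern (n=1): 0.4970 : 0.5030
Convolve the two distributions (both contribute in 2-u steps):
  M: 0.7576×0.4970 = 0.376527
  M+2: 0.7576×0.5030 + 0.2424×0.4970 = 0.501546
  M+4: 0.2424×0.5030 = 0.121927
Scale to base peak (0.501546) = 100: 75.07 : 100.00 : 24.31

75.07 : 100.00 : 24.31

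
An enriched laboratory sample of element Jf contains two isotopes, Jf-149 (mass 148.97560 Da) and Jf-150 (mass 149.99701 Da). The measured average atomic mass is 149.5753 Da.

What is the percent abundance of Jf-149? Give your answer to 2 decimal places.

Writing the weighted mean with unknown fraction x of Jf-149:
148.97560·x + 149.99701·(1 − x) = 149.5753
(148.97560 − 149.99701)·x = 149.5753 − 149.99701
x = -0.42171 / -1.02141 = 0.41287 → 41.29% Jf-149, 58.71% Jf-150.

41.29%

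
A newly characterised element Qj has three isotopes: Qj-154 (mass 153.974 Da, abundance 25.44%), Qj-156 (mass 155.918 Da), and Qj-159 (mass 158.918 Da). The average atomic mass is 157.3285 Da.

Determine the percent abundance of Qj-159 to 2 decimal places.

63.50%

Let x and y be the fractions of Qj-156 and Qj-159. Then x + y = 1 − 0.2544 = 0.7456 and 155.918x + 158.918y = 157.3285 − 0.2544×153.974 = 118.1575144.
Substituting: 155.918x + 158.918(0.7456 − x) = 118.1575144
(155.918 − 158.918)x = -0.3317464  ⇒  x = 0.11058, y = 0.63502
Qj-156: 11.06%, Qj-159: 63.50%.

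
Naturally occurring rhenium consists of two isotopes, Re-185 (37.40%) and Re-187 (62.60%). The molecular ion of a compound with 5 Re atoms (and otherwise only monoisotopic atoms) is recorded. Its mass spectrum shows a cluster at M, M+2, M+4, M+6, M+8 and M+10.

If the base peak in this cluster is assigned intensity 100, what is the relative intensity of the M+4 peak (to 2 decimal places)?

59.74

Term probabilities: M 0.0073, M+2 0.0612, M+4 0.2050, M+6 0.3431, M+8 0.2872, M+10 0.0961. Base peak = M+6.
P(M+6) = C(5,3) × 0.3740^2 × 0.6260^3 = 10 × 0.139876 × 0.24531438 = 0.343136 (base)
P(M+4) = C(5,2) × 0.3740^3 × 0.6260^2 = 10 × 0.05231362 × 0.391876 = 0.205005
Relative intensity = 0.205005 / 0.343136 × 100 = 59.74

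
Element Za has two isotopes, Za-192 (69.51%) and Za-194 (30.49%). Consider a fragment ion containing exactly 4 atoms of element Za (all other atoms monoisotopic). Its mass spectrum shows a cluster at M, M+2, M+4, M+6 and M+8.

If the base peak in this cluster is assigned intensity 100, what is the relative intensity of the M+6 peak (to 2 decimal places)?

19.24

(0.6951 + 0.3049)^4 gives M 0.2334, M+2 0.4096, M+4 0.2695, M+6 0.0788, M+8 0.0086; the largest is M+2.
P(M+2) = C(4,1) × 0.6951^3 × 0.3049^1 = 4 × 0.3358473 × 0.3049 = 0.409599 (base)
P(M+6) = C(4,3) × 0.6951^1 × 0.3049^3 = 4 × 0.6951 × 0.02834473 = 0.078810
Relative intensity = 0.078810 / 0.409599 × 100 = 19.24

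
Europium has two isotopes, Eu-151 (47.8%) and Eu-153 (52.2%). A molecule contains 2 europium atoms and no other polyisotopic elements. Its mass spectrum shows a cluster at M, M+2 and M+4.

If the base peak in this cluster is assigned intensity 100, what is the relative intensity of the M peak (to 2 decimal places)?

Binomial terms of (0.478 + 0.522)^2: M 0.2285, M+2 0.4990, M+4 0.2725 → M+2 is the base peak.
P(M+2) = C(2,1) × 0.478^1 × 0.522^1 = 2 × 0.4780 × 0.5220 = 0.499032 (base)
P(M) = C(2,0) × 0.478^2 × 0.522^0 = 1 × 0.228484 × 1.0000 = 0.228484
Relative intensity = 0.228484 / 0.499032 × 100 = 45.79

45.79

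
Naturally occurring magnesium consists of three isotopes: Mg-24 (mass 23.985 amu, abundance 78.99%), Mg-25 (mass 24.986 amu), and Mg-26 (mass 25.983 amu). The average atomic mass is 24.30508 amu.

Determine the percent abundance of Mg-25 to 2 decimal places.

The remaining 21.01% is split between Mg-25 (fraction x) and Mg-26 (fraction 0.2101 − x).
Substituting: 24.986x + 25.983(0.2101 − x) = 5.3593285
(24.986 − 25.983)x = -0.0996998  ⇒  x = 0.10000, y = 0.11010
Mg-25: 10.00%, Mg-26: 11.01%.

10.00%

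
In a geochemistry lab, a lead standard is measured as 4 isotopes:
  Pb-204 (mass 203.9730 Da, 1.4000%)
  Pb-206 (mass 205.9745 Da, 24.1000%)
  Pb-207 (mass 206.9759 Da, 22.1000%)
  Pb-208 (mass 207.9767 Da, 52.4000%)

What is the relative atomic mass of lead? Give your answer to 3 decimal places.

The abundance-weighted mean is 0.014000 × 203.9730 + 0.241000 × 205.9745 + 0.221000 × 206.9759 + 0.524000 × 207.9767
= 2.85562 + 49.63985 + 45.74167 + 108.97979 = 207.21693 Da

207.217 Da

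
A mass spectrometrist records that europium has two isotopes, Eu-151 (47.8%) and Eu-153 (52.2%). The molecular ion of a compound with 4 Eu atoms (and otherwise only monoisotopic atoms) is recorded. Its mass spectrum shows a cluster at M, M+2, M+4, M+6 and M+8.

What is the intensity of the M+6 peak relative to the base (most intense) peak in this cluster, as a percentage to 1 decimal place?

72.8%

Binomial terms of (0.478 + 0.522)^4: M 0.0522, M+2 0.2280, M+4 0.3735, M+6 0.2720, M+8 0.0742 → M+4 is the base peak.
P(M+4) = C(4,2) × 0.478^2 × 0.522^2 = 6 × 0.228484 × 0.272484 = 0.373549 (base)
P(M+6) = C(4,3) × 0.478^1 × 0.522^3 = 4 × 0.4780 × 0.14223665 = 0.271956
Relative intensity = 0.271956 / 0.373549 × 100 = 72.8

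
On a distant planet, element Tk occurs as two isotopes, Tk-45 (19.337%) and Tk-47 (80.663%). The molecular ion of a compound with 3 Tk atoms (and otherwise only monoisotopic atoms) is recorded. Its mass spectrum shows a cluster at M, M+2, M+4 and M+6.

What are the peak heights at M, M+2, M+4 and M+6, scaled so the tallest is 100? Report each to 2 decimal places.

The 3 Tk atoms are independent, so intensities follow the terms of (0.19337 + 0.80663)^3.
P(M) = 0.19337^3 = 0.007230
P(M+2) = 3 × 0.19337^2 × 0.80663^1 = 0.090484
P(M+4) = 3 × 0.19337^1 × 0.80663^2 = 0.377450
P(M+6) = 0.80663^3 = 0.524835
The M+6 peak is largest (0.524835); scaling to 100 gives 1.38 : 17.24 : 71.92 : 100.00.

1.38 : 17.24 : 71.92 : 100.00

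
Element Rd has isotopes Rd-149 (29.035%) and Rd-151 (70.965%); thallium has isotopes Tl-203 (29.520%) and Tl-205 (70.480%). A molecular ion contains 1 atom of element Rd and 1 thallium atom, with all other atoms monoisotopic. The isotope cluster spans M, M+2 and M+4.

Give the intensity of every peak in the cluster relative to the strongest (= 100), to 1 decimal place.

17.1 : 82.8 : 100.0

Element Rd pattern (n=1): 0.29035 : 0.70965
Thallium pattern (n=1): 0.2952 : 0.7048
Convolve the two distributions (both contribute in 2-u steps):
  M: 0.29035×0.2952 = 0.085711
  M+2: 0.29035×0.7048 + 0.70965×0.2952 = 0.414127
  M+4: 0.70965×0.7048 = 0.500161
Scale to base peak (0.500161) = 100: 17.1 : 82.8 : 100.0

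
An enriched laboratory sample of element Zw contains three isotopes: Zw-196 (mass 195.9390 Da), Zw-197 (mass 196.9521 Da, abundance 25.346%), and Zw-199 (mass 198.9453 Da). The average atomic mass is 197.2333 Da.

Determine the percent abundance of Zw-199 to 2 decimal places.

Let x and y be the fractions of Zw-196 and Zw-199. Then x + y = 1 − 0.25346 = 0.74654 and 195.9390x + 198.9453y = 197.2333 − 0.25346×196.9521 = 147.313820734.
Substituting: 195.9390x + 198.9453(0.74654 − x) = 147.313820734
(195.9390 − 198.9453)x = -1.206803528  ⇒  x = 0.40142, y = 0.34512
Zw-196: 40.14%, Zw-199: 34.51%.

34.51%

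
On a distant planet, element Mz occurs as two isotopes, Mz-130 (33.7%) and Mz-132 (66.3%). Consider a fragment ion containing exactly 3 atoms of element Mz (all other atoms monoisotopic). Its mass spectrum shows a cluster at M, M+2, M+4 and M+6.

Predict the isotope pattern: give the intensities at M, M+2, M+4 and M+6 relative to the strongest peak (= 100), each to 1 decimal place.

8.6 : 50.8 : 100.0 : 65.6

Expanding (0.337 + 0.663)^3:
P(M) = 0.337^3 = 0.038273
P(M+2) = 3 × 0.337^2 × 0.663^1 = 0.225889
P(M+4) = 3 × 0.337^1 × 0.663^2 = 0.444404
P(M+6) = 0.663^3 = 0.291434
The M+4 peak is largest (0.444404); scaling to 100 gives 8.6 : 50.8 : 100.0 : 65.6.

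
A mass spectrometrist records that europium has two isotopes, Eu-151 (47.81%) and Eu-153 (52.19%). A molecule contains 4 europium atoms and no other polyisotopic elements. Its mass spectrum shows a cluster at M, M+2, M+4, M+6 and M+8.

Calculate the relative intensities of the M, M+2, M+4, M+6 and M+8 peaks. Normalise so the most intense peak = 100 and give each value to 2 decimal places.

The 4 Eu atoms are independent, so intensities follow the terms of (0.4781 + 0.5219)^4.
P(M) = 0.4781^4 = 0.052249
P(M+2) = 4 × 0.4781^3 × 0.5219^1 = 0.228141
P(M+4) = 6 × 0.4781^2 × 0.5219^2 = 0.373563
P(M+6) = 4 × 0.4781^1 × 0.5219^3 = 0.271857
P(M+8) = 0.5219^4 = 0.074191
The M+4 peak is largest (0.373563); scaling to 100 gives 13.99 : 61.07 : 100.00 : 72.77 : 19.86.

13.99 : 61.07 : 100.00 : 72.77 : 19.86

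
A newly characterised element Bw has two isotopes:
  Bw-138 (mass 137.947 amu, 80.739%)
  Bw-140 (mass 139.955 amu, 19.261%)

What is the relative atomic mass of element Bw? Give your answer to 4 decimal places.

Average mass = Σ (abundance × isotope mass) = 0.80739 × 137.947 + 0.19261 × 139.955
= 111.37703 + 26.95673 = 138.33376 amu

138.3338 amu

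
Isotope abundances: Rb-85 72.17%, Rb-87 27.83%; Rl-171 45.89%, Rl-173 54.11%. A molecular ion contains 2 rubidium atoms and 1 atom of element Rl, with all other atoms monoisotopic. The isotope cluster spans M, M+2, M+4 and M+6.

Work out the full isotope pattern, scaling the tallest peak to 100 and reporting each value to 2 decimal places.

51.27 : 100.00 : 54.25 : 8.99

Rubidium pattern (n=2): 0.52085089 : 0.40169822 : 0.07745089
Element Rl pattern (n=1): 0.4589 : 0.5411
Convolve the two distributions (both contribute in 2-u steps):
  M: 0.52085089×0.4589 = 0.239018
  M+2: 0.52085089×0.5411 + 0.40169822×0.4589 = 0.466172
  M+4: 0.40169822×0.5411 + 0.07745089×0.4589 = 0.252901
  M+6: 0.07745089×0.5411 = 0.041909
Scale to base peak (0.466172) = 100: 51.27 : 100.00 : 54.25 : 8.99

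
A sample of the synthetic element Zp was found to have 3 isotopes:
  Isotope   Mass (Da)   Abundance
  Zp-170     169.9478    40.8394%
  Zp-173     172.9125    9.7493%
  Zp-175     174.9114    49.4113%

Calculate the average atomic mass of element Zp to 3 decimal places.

172.689 Da

Average mass = Σ (abundance × isotope mass) = 0.408394 × 169.9478 + 0.097493 × 172.9125 + 0.494113 × 174.9114
= 69.40566 + 16.85776 + 86.42600 = 172.68942 Da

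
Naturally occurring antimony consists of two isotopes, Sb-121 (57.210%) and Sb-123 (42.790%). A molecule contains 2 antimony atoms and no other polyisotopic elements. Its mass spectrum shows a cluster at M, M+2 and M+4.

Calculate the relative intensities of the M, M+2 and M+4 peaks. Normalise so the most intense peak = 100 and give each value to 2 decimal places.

66.85 : 100.00 : 37.40

Expanding (0.57210 + 0.42790)^2:
P(M) = 0.57210^2 = 0.327298
P(M+2) = 2 × 0.57210^1 × 0.42790^1 = 0.489603
P(M+4) = 0.42790^2 = 0.183098
The M+2 peak is largest (0.489603); scaling to 100 gives 66.85 : 100.00 : 37.40.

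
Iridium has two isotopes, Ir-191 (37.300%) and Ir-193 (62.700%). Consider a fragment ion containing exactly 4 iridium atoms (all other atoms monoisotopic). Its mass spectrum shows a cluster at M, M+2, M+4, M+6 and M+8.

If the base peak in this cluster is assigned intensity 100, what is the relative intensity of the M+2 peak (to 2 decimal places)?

(0.37300 + 0.62700)^4 gives M 0.0194, M+2 0.1302, M+4 0.3282, M+6 0.3678, M+8 0.1546; the largest is M+6.
P(M+6) = C(4,3) × 0.37300^1 × 0.62700^3 = 4 × 0.3730 × 0.24649188 = 0.367766 (base)
P(M+2) = C(4,1) × 0.37300^3 × 0.62700^1 = 4 × 0.05189512 × 0.6270 = 0.130153
Relative intensity = 0.130153 / 0.367766 × 100 = 35.39

35.39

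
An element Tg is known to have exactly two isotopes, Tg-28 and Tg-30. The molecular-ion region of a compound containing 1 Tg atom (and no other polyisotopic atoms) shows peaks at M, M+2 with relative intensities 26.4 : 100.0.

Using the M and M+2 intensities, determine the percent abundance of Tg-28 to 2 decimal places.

Let p = fractional abundance of Tg-28. I(M+2)/I(M) = [C(1,1)·p^0·(1−p)] / p^1 = 1·(1−p)/p = 100.0/26.4 = 3.7879
(1−p)/p = 3.7879/1 = 3.7879  ⇒  p = 1/(1 + 3.7879) = 0.2089
Tg-28: 20.89%, Tg-30: 79.11%.

20.89%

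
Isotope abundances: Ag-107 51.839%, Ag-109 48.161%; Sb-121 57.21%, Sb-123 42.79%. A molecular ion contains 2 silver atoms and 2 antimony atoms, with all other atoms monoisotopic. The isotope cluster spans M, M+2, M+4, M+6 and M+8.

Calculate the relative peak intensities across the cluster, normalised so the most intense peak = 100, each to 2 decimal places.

Silver pattern (n=2): 0.26872819 : 0.49932362 : 0.23194819
Antimony pattern (n=2): 0.32729841 : 0.48960318 : 0.18309841
Convolve the two distributions (both contribute in 2-u steps):
  M: 0.26872819×0.32729841 = 0.087954
  M+2: 0.26872819×0.48960318 + 0.49932362×0.32729841 = 0.294998
  M+4: 0.26872819×0.18309841 + 0.49932362×0.48960318 + 0.23194819×0.32729841 = 0.369590
  M+6: 0.49932362×0.18309841 + 0.23194819×0.48960318 = 0.204988
  M+8: 0.23194819×0.18309841 = 0.042469
Scale to base peak (0.369590) = 100: 23.80 : 79.82 : 100.00 : 55.46 : 11.49

23.80 : 79.82 : 100.00 : 55.46 : 11.49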